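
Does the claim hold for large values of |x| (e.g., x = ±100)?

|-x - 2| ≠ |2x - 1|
x = 100: LHS = |-100 - 2| = |-102| = 102, RHS = |2·100 - 1| = |199| = 199; 102 ≠ 199 — holds
x = -100: LHS = |-(-100) - 2| = |98| = 98, RHS = |2·(-100) - 1| = |-201| = 201; 98 ≠ 201 — holds

Answer: Yes, holds for both x = 100 and x = -100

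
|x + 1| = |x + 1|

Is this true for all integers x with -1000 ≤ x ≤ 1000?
LHS − RHS = 0 at every integer in [-1000, 1000]; the two sides always agree. For instance:
x = -1000: LHS = |(-1000) + 1| = |-999| = 999, RHS = |(-1000) + 1| = |-999| = 999; 999 = 999 — holds
x = 0: LHS = |0 + 1| = |1| = 1, RHS = |0 + 1| = |1| = 1; 1 = 1 — holds
x = 1000: LHS = |1000 + 1| = |1001| = 1001, RHS = |1000 + 1| = |1001| = 1001; 1001 = 1001 — holds
The sides are never unequal, so the relation holds for every integer in [-1000, 1000].

No counterexample exists.

Answer: True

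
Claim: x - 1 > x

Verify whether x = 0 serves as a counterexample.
Substitute x = 0 into the relation:
x = 0: LHS = 0 - 1 = -1; -1 > 0 — FAILS

Since the claim fails at x = 0, this value is a counterexample.

Answer: Yes, x = 0 is a counterexample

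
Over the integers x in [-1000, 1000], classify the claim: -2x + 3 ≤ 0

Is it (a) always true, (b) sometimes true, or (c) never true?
Holds at x = 2: LHS = -2·2 + 3 = -1; -1 ≤ 0 — holds
Fails at x = 0: LHS = -2·0 + 3 = 3; 3 ≤ 0 — FAILS
It is satisfied by some integers in the range but not all.

Answer: Sometimes true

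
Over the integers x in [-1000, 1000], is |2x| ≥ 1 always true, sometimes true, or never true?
Holds at x = 1: LHS = |2·1| = |2| = 2; 2 ≥ 1 — holds
Fails at x = 0: LHS = |2·0| = |0| = 0; 0 ≥ 1 — FAILS
It is satisfied by some integers in the range but not all.

Answer: Sometimes true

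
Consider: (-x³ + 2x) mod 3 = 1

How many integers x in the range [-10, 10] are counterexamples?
Counterexamples in [-10, 10]: {-10, -9, -7, -6, -4, -3, -1, 0, 2, 3, 5, 6, 8, 9}.

Counting them gives 14 values.

Answer: 14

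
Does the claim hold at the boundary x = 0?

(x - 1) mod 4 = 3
x = 0: LHS = (0 - 1) mod 4 = (-1) mod 4 = 3; 3 = 3 — holds

The relation is satisfied at x = 0.

Answer: Yes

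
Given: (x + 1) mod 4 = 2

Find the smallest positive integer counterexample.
Testing positive integers:
x = 1: LHS = (1 + 1) mod 4 = 2 mod 4 = 2; 2 = 2 — holds
x = 2: LHS = (2 + 1) mod 4 = 3 mod 4 = 3; 3 = 2 — FAILS  ← smallest positive counterexample

Answer: x = 2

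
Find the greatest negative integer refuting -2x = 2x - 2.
Testing negative integers from -1 downward:
x = -1: LHS = -2·(-1) = 2, RHS = 2·(-1) - 2 = -4; 2 = -4 — FAILS  ← closest negative counterexample to 0

Answer: x = -1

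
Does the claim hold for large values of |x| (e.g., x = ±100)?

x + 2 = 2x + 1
x = 100: LHS = 100 + 2 = 102, RHS = 2·100 + 1 = 201; 102 = 201 — FAILS
x = -100: LHS = (-100) + 2 = -98, RHS = 2·(-100) + 1 = -199; -98 = -199 — FAILS

Answer: No, fails for both x = 100 and x = -100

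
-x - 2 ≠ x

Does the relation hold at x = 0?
x = 0: LHS = -0 - 2 = -2; -2 ≠ 0 — holds

The relation is satisfied at x = 0.

Answer: Yes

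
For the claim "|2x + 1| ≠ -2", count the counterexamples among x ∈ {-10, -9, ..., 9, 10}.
An absolute value is never negative, so the left side is ≥ 0 for every x, while the right side is -2. Tightest case in [-10, 10] is x = 0:
x = 0: LHS = |2·0 + 1| = |1| = 1; 1 ≠ -2 — holds
Hence LHS − RHS is never 0, i.e. the two sides are never equal, so the relation holds for every integer in [-10, 10].

No counterexample appears in that range.

Answer: 0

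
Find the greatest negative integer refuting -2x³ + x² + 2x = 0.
Testing negative integers from -1 downward:
x = -1: LHS = -2·(-1)³ + (-1)² + 2·(-1) = 1; 1 = 0 — FAILS  ← closest negative counterexample to 0

Answer: x = -1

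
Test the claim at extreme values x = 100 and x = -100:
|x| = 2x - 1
x = 100: LHS = |100| = 100, RHS = 2·100 - 1 = 199; 100 = 199 — FAILS
x = -100: LHS = |-100| = 100, RHS = 2·(-100) - 1 = -201; 100 = -201 — FAILS

Answer: No, fails for both x = 100 and x = -100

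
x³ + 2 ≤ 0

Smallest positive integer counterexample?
Testing positive integers:
x = 1: LHS = 1³ + 2 = 3; 3 ≤ 0 — FAILS  ← smallest positive counterexample

Answer: x = 1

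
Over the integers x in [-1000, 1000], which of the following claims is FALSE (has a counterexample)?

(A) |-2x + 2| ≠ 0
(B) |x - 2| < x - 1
(A) x = 1: LHS = |-2·1 + 2| = |0| = 0; 0 ≠ 0 — FAILS
(B) x = 0: LHS = |0 - 2| = |-2| = 2, RHS = 0 - 1 = -1; 2 < -1 — FAILS

Answer: Both A and B are false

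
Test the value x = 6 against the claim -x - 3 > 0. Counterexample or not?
Substitute x = 6 into the relation:
x = 6: LHS = -6 - 3 = -9; -9 > 0 — FAILS

Since the claim fails at x = 6, this value is a counterexample.

Answer: Yes, x = 6 is a counterexample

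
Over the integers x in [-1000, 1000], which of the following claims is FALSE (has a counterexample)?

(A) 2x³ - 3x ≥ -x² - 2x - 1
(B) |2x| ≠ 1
(A) x = -2: LHS = 2·(-2)³ - 3·(-2) = -10, RHS = -(-2)² - 2·(-2) - 1 = -1; -10 ≥ -1 — FAILS

(B) Track d = LHS − RHS over the integers in [-1000, 1000]. Equality would need d = 0, but d changes sign only between consecutive integers, jumping over 0:
x = -1: LHS = |2·(-1)| = |-2| = 2; 2 ≠ 1 — holds  (d = 1)
x = 0: LHS = |2·0| = |0| = 0; 0 ≠ 1 — holds  (d = -1)
x = 0: LHS = |2·0| = |0| = 0; 0 ≠ 1 — holds  (d = -1)
x = 1: LHS = |2·1| = |2| = 2; 2 ≠ 1 — holds  (d = 1)
Away from these crossings d keeps a constant sign, and checking every integer in [-1000, 1000] confirms d ≠ 0 throughout. Hence the two sides are never equal, so the relation holds for every integer in [-1000, 1000].

Only (A) has a counterexample.

Answer: A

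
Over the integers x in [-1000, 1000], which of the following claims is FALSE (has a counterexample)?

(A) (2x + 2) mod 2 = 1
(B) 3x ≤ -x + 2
(A) x = 0: LHS = (2·0 + 2) mod 2 = 2 mod 2 = 0; 0 = 1 — FAILS
(B) x = 1: LHS = 3·1 = 3, RHS = -1 + 2 = 1; 3 ≤ 1 — FAILS

Answer: Both A and B are false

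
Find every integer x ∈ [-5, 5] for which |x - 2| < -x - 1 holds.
Over all integers in [-5, 5], LHS − RHS is smallest at x = 0, where it equals 3:
x = 0: LHS = |0 - 2| = |-2| = 2, RHS = -0 - 1 = -1; 2 < -1 — FAILS
At the ends of the range:
x = -5: LHS = |(-5) - 2| = |-7| = 7, RHS = -(-5) - 1 = 4; 7 < 4 — FAILS
x = 5: LHS = |5 - 2| = |3| = 3, RHS = -5 - 1 = -6; 3 < -6 — FAILS
Hence LHS − RHS is never negative, i.e. LHS ≥ RHS throughout, so the claimed relation (<) fails for every integer in [-5, 5].

Answer: None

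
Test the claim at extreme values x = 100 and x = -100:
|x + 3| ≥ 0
x = 100: LHS = |100 + 3| = |103| = 103; 103 ≥ 0 — holds
x = -100: LHS = |(-100) + 3| = |-97| = 97; 97 ≥ 0 — holds

Answer: Yes, holds for both x = 100 and x = -100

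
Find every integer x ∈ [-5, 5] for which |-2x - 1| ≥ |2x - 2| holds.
Holds for: {1, 2, 3, 4, 5}
Fails for: {-5, -4, -3, -2, -1, 0}

Answer: {1, 2, 3, 4, 5}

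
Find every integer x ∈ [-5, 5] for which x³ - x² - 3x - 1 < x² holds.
Holds for: {-5, -4, -3, -2, -1, 0, 1, 2, 3}
Fails for: {4, 5}

Answer: {-5, -4, -3, -2, -1, 0, 1, 2, 3}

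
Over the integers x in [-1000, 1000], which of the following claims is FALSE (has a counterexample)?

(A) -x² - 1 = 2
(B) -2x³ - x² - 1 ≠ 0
(A) x = 0: LHS = -0² - 1 = -1; -1 = 2 — FAILS
(B) x = -1: LHS = -2·(-1)³ - (-1)² - 1 = 0; 0 ≠ 0 — FAILS

Answer: Both A and B are false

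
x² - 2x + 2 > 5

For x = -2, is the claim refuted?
Substitute x = -2 into the relation:
x = -2: LHS = (-2)² - 2·(-2) + 2 = 10; 10 > 5 — holds

The claim holds here, so x = -2 is not a counterexample. (A counterexample exists elsewhere, e.g. x = 0.)

Answer: No, x = -2 is not a counterexample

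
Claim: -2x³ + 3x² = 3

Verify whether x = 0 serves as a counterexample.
Substitute x = 0 into the relation:
x = 0: LHS = -2·0³ + 3·0² = 0; 0 = 3 — FAILS

Since the claim fails at x = 0, this value is a counterexample.

Answer: Yes, x = 0 is a counterexample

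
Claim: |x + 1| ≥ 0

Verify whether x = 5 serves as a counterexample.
Substitute x = 5 into the relation:
x = 5: LHS = |5 + 1| = |6| = 6; 6 ≥ 0 — holds

The relation holds at x = 5, so it is not a counterexample.

Answer: No, x = 5 is not a counterexample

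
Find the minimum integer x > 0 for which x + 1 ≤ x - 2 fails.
Testing positive integers:
x = 1: LHS = 1 + 1 = 2, RHS = 1 - 2 = -1; 2 ≤ -1 — FAILS  ← smallest positive counterexample

Answer: x = 1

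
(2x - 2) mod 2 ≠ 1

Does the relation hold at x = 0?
x = 0: LHS = (2·0 - 2) mod 2 = (-2) mod 2 = 0; 0 ≠ 1 — holds

The relation is satisfied at x = 0.

Answer: Yes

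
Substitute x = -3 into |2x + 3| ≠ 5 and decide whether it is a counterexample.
Substitute x = -3 into the relation:
x = -3: LHS = |2·(-3) + 3| = |-3| = 3; 3 ≠ 5 — holds

The claim holds here, so x = -3 is not a counterexample. (A counterexample exists elsewhere, e.g. x = 1.)

Answer: No, x = -3 is not a counterexample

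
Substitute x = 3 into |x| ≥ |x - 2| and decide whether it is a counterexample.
Substitute x = 3 into the relation:
x = 3: LHS = |3| = 3, RHS = |3 - 2| = |1| = 1; 3 ≥ 1 — holds

The claim holds here, so x = 3 is not a counterexample. (A counterexample exists elsewhere, e.g. x = 0.)

Answer: No, x = 3 is not a counterexample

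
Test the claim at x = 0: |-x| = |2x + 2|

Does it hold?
x = 0: LHS = |-0| = |0| = 0, RHS = |2·0 + 2| = |2| = 2; 0 = 2 — FAILS

The relation fails at x = 0, so x = 0 is a counterexample.

Answer: No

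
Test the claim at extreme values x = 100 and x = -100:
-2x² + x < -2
x = 100: LHS = -2·100² + 100 = -19900; -19900 < -2 — holds
x = -100: LHS = -2·(-100)² + (-100) = -20100; -20100 < -2 — holds

Answer: Yes, holds for both x = 100 and x = -100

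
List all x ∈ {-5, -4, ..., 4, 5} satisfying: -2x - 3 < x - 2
Holds for: {0, 1, 2, 3, 4, 5}
Fails for: {-5, -4, -3, -2, -1}

Answer: {0, 1, 2, 3, 4, 5}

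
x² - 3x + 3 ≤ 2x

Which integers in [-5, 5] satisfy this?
Holds for: {1, 2, 3, 4}
Fails for: {-5, -4, -3, -2, -1, 0, 5}

Answer: {1, 2, 3, 4}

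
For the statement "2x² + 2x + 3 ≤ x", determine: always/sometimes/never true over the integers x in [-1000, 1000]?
Over all integers in [-1000, 1000], LHS − RHS is smallest at x = 0, where it equals 3:
x = 0: LHS = 2·0² + 2·0 + 3 = 3; 3 ≤ 0 — FAILS
At the ends of the range:
x = -1000: LHS = 2·(-1000)² + 2·(-1000) + 3 = 1998003; 1998003 ≤ -1000 — FAILS
x = 1000: LHS = 2·1000² + 2·1000 + 3 = 2002003; 2002003 ≤ 1000 — FAILS
Hence LHS − RHS is never zero or negative, i.e. LHS > RHS throughout, so the claimed relation (≤) fails for every integer in [-1000, 1000].

No integer in the range satisfies it.

Answer: Never true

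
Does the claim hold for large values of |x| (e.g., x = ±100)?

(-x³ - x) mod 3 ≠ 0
x = 100: LHS = (-100³ - 100) mod 3 = (-1000100) mod 3 = 1; 1 ≠ 0 — holds
x = -100: LHS = (-(-100)³ - (-100)) mod 3 = 1000100 mod 3 = 2; 2 ≠ 0 — holds

Answer: Yes, holds for both x = 100 and x = -100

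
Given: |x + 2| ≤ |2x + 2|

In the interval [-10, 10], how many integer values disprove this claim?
Counterexamples in [-10, 10]: {-1}.

Counting them gives 1 values.

Answer: 1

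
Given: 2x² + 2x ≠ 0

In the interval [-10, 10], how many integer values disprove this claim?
Counterexamples in [-10, 10]: {-1, 0}.

Counting them gives 2 values.

Answer: 2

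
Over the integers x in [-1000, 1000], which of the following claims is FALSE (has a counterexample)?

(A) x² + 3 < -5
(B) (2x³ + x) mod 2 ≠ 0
(A) x = 0: LHS = 0² + 3 = 3; 3 < -5 — FAILS
(B) x = 0: LHS = (2·0³ + 0) mod 2 = 0 mod 2 = 0; 0 ≠ 0 — FAILS

Answer: Both A and B are false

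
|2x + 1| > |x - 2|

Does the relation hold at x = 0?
x = 0: LHS = |2·0 + 1| = |1| = 1, RHS = |0 - 2| = |-2| = 2; 1 > 2 — FAILS

The relation fails at x = 0, so x = 0 is a counterexample.

Answer: No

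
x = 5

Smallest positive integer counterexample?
Testing positive integers:
x = 1: 1 = 5 — FAILS  ← smallest positive counterexample

Answer: x = 1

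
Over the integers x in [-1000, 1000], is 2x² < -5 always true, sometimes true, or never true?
Over all integers in [-1000, 1000], LHS − RHS is smallest at x = 0, where it equals 5:
x = 0: LHS = 2·0² = 0; 0 < -5 — FAILS
At the ends of the range:
x = -1000: LHS = 2·(-1000)² = 2000000; 2000000 < -5 — FAILS
x = 1000: LHS = 2·1000² = 2000000; 2000000 < -5 — FAILS
Hence LHS − RHS is never negative, i.e. LHS ≥ RHS throughout, so the claimed relation (<) fails for every integer in [-1000, 1000].

No integer in the range satisfies it.

Answer: Never true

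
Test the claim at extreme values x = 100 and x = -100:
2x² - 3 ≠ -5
x = 100: LHS = 2·100² - 3 = 19997; 19997 ≠ -5 — holds
x = -100: LHS = 2·(-100)² - 3 = 19997; 19997 ≠ -5 — holds

Answer: Yes, holds for both x = 100 and x = -100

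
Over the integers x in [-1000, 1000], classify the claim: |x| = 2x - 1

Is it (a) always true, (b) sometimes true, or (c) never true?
Holds at x = 1: LHS = |1| = 1, RHS = 2·1 - 1 = 1; 1 = 1 — holds
Fails at x = 0: LHS = |0| = 0, RHS = 2·0 - 1 = -1; 0 = -1 — FAILS
It is satisfied by some integers in the range but not all.

Answer: Sometimes true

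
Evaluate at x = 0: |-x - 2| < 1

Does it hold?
x = 0: LHS = |-0 - 2| = |-2| = 2; 2 < 1 — FAILS

The relation fails at x = 0, so x = 0 is a counterexample.

Answer: No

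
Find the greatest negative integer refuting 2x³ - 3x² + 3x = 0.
Testing negative integers from -1 downward:
x = -1: LHS = 2·(-1)³ - 3·(-1)² + 3·(-1) = -8; -8 = 0 — FAILS  ← closest negative counterexample to 0

Answer: x = -1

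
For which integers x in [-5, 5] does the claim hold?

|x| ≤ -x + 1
Holds for: {-5, -4, -3, -2, -1, 0}
Fails for: {1, 2, 3, 4, 5}

Answer: {-5, -4, -3, -2, -1, 0}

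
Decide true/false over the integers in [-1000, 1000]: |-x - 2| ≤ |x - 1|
The claim fails at x = 0:
x = 0: LHS = |-0 - 2| = |-2| = 2, RHS = |0 - 1| = |-1| = 1; 2 ≤ 1 — FAILS

Because a single integer refutes it, the statement is false.

Answer: False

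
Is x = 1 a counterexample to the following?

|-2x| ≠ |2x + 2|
Substitute x = 1 into the relation:
x = 1: LHS = |-2·1| = |-2| = 2, RHS = |2·1 + 2| = |4| = 4; 2 ≠ 4 — holds

The relation holds at x = 1, so it is not a counterexample.

Answer: No, x = 1 is not a counterexample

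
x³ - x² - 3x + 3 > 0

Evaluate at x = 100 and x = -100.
x = 100: LHS = 100³ - 100² - 3·100 + 3 = 989703; 989703 > 0 — holds
x = -100: LHS = (-100)³ - (-100)² - 3·(-100) + 3 = -1009697; -1009697 > 0 — FAILS

Answer: Partially: holds for x = 100, fails for x = -100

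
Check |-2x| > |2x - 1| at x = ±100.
x = 100: LHS = |-2·100| = |-200| = 200, RHS = |2·100 - 1| = |199| = 199; 200 > 199 — holds
x = -100: LHS = |-2·(-100)| = |200| = 200, RHS = |2·(-100) - 1| = |-201| = 201; 200 > 201 — FAILS

Answer: Partially: holds for x = 100, fails for x = -100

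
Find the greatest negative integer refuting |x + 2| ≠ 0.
Testing negative integers from -1 downward:
x = -1: LHS = |(-1) + 2| = |1| = 1; 1 ≠ 0 — holds
x = -2: LHS = |(-2) + 2| = |0| = 0; 0 ≠ 0 — FAILS  ← closest negative counterexample to 0

Answer: x = -2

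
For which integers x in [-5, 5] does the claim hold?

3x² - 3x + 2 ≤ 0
Over all integers in [-5, 5], LHS − RHS is smallest at x = 0, where it equals 2:
x = 0: LHS = 3·0² - 3·0 + 2 = 2; 2 ≤ 0 — FAILS
At the ends of the range:
x = -5: LHS = 3·(-5)² - 3·(-5) + 2 = 92; 92 ≤ 0 — FAILS
x = 5: LHS = 3·5² - 3·5 + 2 = 62; 62 ≤ 0 — FAILS
Hence LHS − RHS is never zero or negative, i.e. LHS > RHS throughout, so the claimed relation (≤) fails for every integer in [-5, 5].

Answer: None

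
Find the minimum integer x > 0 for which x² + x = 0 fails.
Testing positive integers:
x = 1: LHS = 1² + 1 = 2; 2 = 0 — FAILS  ← smallest positive counterexample

Answer: x = 1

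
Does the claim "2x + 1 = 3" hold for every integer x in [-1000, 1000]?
The claim fails at x = 0:
x = 0: LHS = 2·0 + 1 = 1; 1 = 3 — FAILS

Because a single integer refutes it, the statement is false.

Answer: False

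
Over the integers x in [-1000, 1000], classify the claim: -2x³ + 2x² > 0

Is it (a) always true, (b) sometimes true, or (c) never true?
Holds at x = -1: LHS = -2·(-1)³ + 2·(-1)² = 4; 4 > 0 — holds
Fails at x = 0: LHS = -2·0³ + 2·0² = 0; 0 > 0 — FAILS
It is satisfied by some integers in the range but not all.

Answer: Sometimes true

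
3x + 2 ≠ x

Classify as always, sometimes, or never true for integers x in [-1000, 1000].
Holds at x = 0: LHS = 3·0 + 2 = 2; 2 ≠ 0 — holds
Fails at x = -1: LHS = 3·(-1) + 2 = -1; -1 ≠ -1 — FAILS
It is satisfied by some integers in the range but not all.

Answer: Sometimes true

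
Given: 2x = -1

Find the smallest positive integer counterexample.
Testing positive integers:
x = 1: LHS = 2·1 = 2; 2 = -1 — FAILS  ← smallest positive counterexample

Answer: x = 1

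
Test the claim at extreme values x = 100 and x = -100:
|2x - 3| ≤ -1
x = 100: LHS = |2·100 - 3| = |197| = 197; 197 ≤ -1 — FAILS
x = -100: LHS = |2·(-100) - 3| = |-203| = 203; 203 ≤ -1 — FAILS

Answer: No, fails for both x = 100 and x = -100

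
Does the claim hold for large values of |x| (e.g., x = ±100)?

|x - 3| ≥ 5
x = 100: LHS = |100 - 3| = |97| = 97; 97 ≥ 5 — holds
x = -100: LHS = |(-100) - 3| = |-103| = 103; 103 ≥ 5 — holds

Answer: Yes, holds for both x = 100 and x = -100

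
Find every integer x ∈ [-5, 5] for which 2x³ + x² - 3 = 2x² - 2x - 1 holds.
Track d = LHS − RHS over the integers in [-5, 5]. Equality would need d = 0, but d changes sign only between consecutive integers, jumping over 0:
x = 0: LHS = 2·0³ + 0² - 3 = -3, RHS = 2·0² - 2·0 - 1 = -1; -3 = -1 — FAILS  (d = -2)
x = 1: LHS = 2·1³ + 1² - 3 = 0, RHS = 2·1² - 2·1 - 1 = -1; 0 = -1 — FAILS  (d = 1)
Away from these crossings d keeps a constant sign, and checking every integer in [-5, 5] confirms d ≠ 0 throughout. Hence the two sides are never equal, so the claimed relation (=) fails for every integer in [-5, 5].

Answer: None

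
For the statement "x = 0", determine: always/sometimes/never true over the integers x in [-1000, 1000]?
Holds at x = 0: 0 = 0 — holds
Fails at x = 1: 1 = 0 — FAILS
It is satisfied by some integers in the range but not all.

Answer: Sometimes true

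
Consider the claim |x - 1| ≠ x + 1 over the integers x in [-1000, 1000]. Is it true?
The claim fails at x = 0:
x = 0: LHS = |0 - 1| = |-1| = 1, RHS = 0 + 1 = 1; 1 ≠ 1 — FAILS

Because a single integer refutes it, the statement is false.

Answer: False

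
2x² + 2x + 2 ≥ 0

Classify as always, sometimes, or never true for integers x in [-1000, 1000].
Over all integers in [-1000, 1000], LHS − RHS is smallest at x = 0, where it equals 2:
x = 0: LHS = 2·0² + 2·0 + 2 = 2; 2 ≥ 0 — holds
At the ends of the range:
x = -1000: LHS = 2·(-1000)² + 2·(-1000) + 2 = 1998002; 1998002 ≥ 0 — holds
x = 1000: LHS = 2·1000² + 2·1000 + 2 = 2002002; 2002002 ≥ 0 — holds
Hence LHS − RHS is never negative, i.e. LHS ≥ RHS throughout, so the relation holds for every integer in [-1000, 1000].

No counterexample exists.

Answer: Always true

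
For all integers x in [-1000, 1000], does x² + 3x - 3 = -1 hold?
The claim fails at x = 0:
x = 0: LHS = 0² + 3·0 - 3 = -3; -3 = -1 — FAILS

Because a single integer refutes it, the statement is false.

Answer: False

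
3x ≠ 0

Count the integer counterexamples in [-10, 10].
Counterexamples in [-10, 10]: {0}.

Counting them gives 1 values.

Answer: 1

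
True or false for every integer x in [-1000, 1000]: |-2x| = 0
The claim fails at x = 1:
x = 1: LHS = |-2·1| = |-2| = 2; 2 = 0 — FAILS

Because a single integer refutes it, the statement is false.

Answer: False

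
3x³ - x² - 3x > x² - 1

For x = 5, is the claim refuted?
Substitute x = 5 into the relation:
x = 5: LHS = 3·5³ - 5² - 3·5 = 335, RHS = 5² - 1 = 24; 335 > 24 — holds

The claim holds here, so x = 5 is not a counterexample. (A counterexample exists elsewhere, e.g. x = 1.)

Answer: No, x = 5 is not a counterexample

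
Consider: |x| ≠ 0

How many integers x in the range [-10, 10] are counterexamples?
Counterexamples in [-10, 10]: {0}.

Counting them gives 1 values.

Answer: 1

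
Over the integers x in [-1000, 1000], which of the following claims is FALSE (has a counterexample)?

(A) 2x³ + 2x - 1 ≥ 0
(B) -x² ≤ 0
(A) x = 0: LHS = 2·0³ + 2·0 - 1 = -1; -1 ≥ 0 — FAILS

(B) Over all integers in [-1000, 1000], LHS − RHS is largest at x = 0, where it equals 0:
x = 0: LHS = -0² = 0; 0 ≤ 0 — holds
At the ends of the range:
x = -1000: LHS = -(-1000)² = -1000000; -1000000 ≤ 0 — holds
x = 1000: LHS = -1000² = -1000000; -1000000 ≤ 0 — holds
Hence LHS − RHS is never positive, i.e. LHS ≤ RHS throughout, so the relation holds for every integer in [-1000, 1000].

Only (A) has a counterexample.

Answer: A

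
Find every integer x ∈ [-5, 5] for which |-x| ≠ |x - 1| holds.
Track d = LHS − RHS over the integers in [-5, 5]. Equality would need d = 0, but d changes sign only between consecutive integers, jumping over 0:
x = 0: LHS = |-0| = |0| = 0, RHS = |0 - 1| = |-1| = 1; 0 ≠ 1 — holds  (d = -1)
x = 1: LHS = |-1| = 1, RHS = |1 - 1| = |0| = 0; 1 ≠ 0 — holds  (d = 1)
Away from these crossings d keeps a constant sign, and checking every integer in [-5, 5] confirms d ≠ 0 throughout. Hence the two sides are never equal, so the relation holds for every integer in [-5, 5].

Answer: All integers in [-5, 5]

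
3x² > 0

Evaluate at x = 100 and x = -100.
x = 100: LHS = 3·100² = 30000; 30000 > 0 — holds
x = -100: LHS = 3·(-100)² = 30000; 30000 > 0 — holds

Answer: Yes, holds for both x = 100 and x = -100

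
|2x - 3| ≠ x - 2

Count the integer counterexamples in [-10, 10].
Over all integers in [-10, 10], LHS − RHS is always positive; it is smallest at x = 2, where it equals 1:
x = 2: LHS = |2·2 - 3| = |1| = 1, RHS = 2 - 2 = 0; 1 ≠ 0 — holds
At the ends of the range:
x = -10: LHS = |2·(-10) - 3| = |-23| = 23, RHS = (-10) - 2 = -12; 23 ≠ -12 — holds
x = 10: LHS = |2·10 - 3| = |17| = 17, RHS = 10 - 2 = 8; 17 ≠ 8 — holds
Hence LHS − RHS is never 0, i.e. the two sides are never equal, so the relation holds for every integer in [-10, 10].

No counterexample appears in that range.

Answer: 0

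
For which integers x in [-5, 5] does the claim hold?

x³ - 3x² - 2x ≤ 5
Holds for: {-5, -4, -3, -2, -1, 0, 1, 2, 3}
Fails for: {4, 5}

Answer: {-5, -4, -3, -2, -1, 0, 1, 2, 3}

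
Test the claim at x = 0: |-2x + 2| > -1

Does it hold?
x = 0: LHS = |-2·0 + 2| = |2| = 2; 2 > -1 — holds

The relation is satisfied at x = 0.

Answer: Yes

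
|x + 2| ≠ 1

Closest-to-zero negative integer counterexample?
Testing negative integers from -1 downward:
x = -1: LHS = |(-1) + 2| = |1| = 1; 1 ≠ 1 — FAILS  ← closest negative counterexample to 0

Answer: x = -1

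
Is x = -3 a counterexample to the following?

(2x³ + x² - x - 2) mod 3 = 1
Substitute x = -3 into the relation:
x = -3: LHS = (2·(-3)³ + (-3)² - (-3) - 2) mod 3 = (-44) mod 3 = 1; 1 = 1 — holds

The claim holds here, so x = -3 is not a counterexample. (A counterexample exists elsewhere, e.g. x = 1.)

Answer: No, x = -3 is not a counterexample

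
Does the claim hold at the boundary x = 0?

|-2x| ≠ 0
x = 0: LHS = |-2·0| = |0| = 0; 0 ≠ 0 — FAILS

The relation fails at x = 0, so x = 0 is a counterexample.

Answer: No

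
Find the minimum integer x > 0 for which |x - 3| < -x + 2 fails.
Testing positive integers:
x = 1: LHS = |1 - 3| = |-2| = 2, RHS = -1 + 2 = 1; 2 < 1 — FAILS  ← smallest positive counterexample

Answer: x = 1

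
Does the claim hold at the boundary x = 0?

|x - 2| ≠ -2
x = 0: LHS = |0 - 2| = |-2| = 2; 2 ≠ -2 — holds

The relation is satisfied at x = 0.

Answer: Yes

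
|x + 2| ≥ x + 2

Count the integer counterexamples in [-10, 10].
Over all integers in [-10, 10], LHS − RHS is smallest at x = 0, where it equals 0:
x = 0: LHS = |0 + 2| = |2| = 2, RHS = 0 + 2 = 2; 2 ≥ 2 — holds
At the ends of the range:
x = -10: LHS = |(-10) + 2| = |-8| = 8, RHS = (-10) + 2 = -8; 8 ≥ -8 — holds
x = 10: LHS = |10 + 2| = |12| = 12, RHS = 10 + 2 = 12; 12 ≥ 12 — holds
Hence LHS − RHS is never negative, i.e. LHS ≥ RHS throughout, so the relation holds for every integer in [-10, 10].

No counterexample appears in that range.

Answer: 0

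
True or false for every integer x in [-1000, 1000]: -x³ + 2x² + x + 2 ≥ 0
The claim fails at x = 3:
x = 3: LHS = -3³ + 2·3² + 3 + 2 = -4; -4 ≥ 0 — FAILS

Because a single integer refutes it, the statement is false.

Answer: False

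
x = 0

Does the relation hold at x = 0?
x = 0: 0 = 0 — holds

The relation is satisfied at x = 0.

Answer: Yes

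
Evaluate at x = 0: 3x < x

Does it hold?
x = 0: LHS = 3·0 = 0; 0 < 0 — FAILS

The relation fails at x = 0, so x = 0 is a counterexample.

Answer: No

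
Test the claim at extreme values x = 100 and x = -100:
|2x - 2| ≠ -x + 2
x = 100: LHS = |2·100 - 2| = |198| = 198, RHS = -100 + 2 = -98; 198 ≠ -98 — holds
x = -100: LHS = |2·(-100) - 2| = |-202| = 202, RHS = -(-100) + 2 = 102; 202 ≠ 102 — holds

Answer: Yes, holds for both x = 100 and x = -100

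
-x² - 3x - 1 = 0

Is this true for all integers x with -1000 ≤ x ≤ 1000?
The claim fails at x = 0:
x = 0: LHS = -0² - 3·0 - 1 = -1; -1 = 0 — FAILS

Because a single integer refutes it, the statement is false.

Answer: False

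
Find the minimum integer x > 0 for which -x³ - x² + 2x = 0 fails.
Testing positive integers:
x = 1: LHS = -1³ - 1² + 2·1 = 0; 0 = 0 — holds
x = 2: LHS = -2³ - 2² + 2·2 = -8; -8 = 0 — FAILS  ← smallest positive counterexample

Answer: x = 2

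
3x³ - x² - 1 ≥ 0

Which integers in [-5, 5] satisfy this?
Holds for: {1, 2, 3, 4, 5}
Fails for: {-5, -4, -3, -2, -1, 0}

Answer: {1, 2, 3, 4, 5}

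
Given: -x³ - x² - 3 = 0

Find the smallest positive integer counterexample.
Testing positive integers:
x = 1: LHS = -1³ - 1² - 3 = -5; -5 = 0 — FAILS  ← smallest positive counterexample

Answer: x = 1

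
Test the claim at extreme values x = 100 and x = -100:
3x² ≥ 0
x = 100: LHS = 3·100² = 30000; 30000 ≥ 0 — holds
x = -100: LHS = 3·(-100)² = 30000; 30000 ≥ 0 — holds

Answer: Yes, holds for both x = 100 and x = -100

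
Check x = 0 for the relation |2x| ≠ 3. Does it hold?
x = 0: LHS = |2·0| = |0| = 0; 0 ≠ 3 — holds

The relation is satisfied at x = 0.

Answer: Yes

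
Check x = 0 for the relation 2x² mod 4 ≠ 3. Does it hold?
x = 0: LHS = (2·0²) mod 4 = 0 mod 4 = 0; 0 ≠ 3 — holds

The relation is satisfied at x = 0.

Answer: Yes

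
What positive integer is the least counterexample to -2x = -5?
Testing positive integers:
x = 1: LHS = -2·1 = -2; -2 = -5 — FAILS  ← smallest positive counterexample

Answer: x = 1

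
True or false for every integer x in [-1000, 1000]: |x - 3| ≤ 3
The claim fails at x = -1:
x = -1: LHS = |(-1) - 3| = |-4| = 4; 4 ≤ 3 — FAILS

Because a single integer refutes it, the statement is false.

Answer: False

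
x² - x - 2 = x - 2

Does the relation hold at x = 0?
x = 0: LHS = 0² - 0 - 2 = -2, RHS = 0 - 2 = -2; -2 = -2 — holds

The relation is satisfied at x = 0.

Answer: Yes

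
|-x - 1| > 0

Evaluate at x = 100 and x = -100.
x = 100: LHS = |-100 - 1| = |-101| = 101; 101 > 0 — holds
x = -100: LHS = |-(-100) - 1| = |99| = 99; 99 > 0 — holds

Answer: Yes, holds for both x = 100 and x = -100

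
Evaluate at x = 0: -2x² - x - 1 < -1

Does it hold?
x = 0: LHS = -2·0² - 0 - 1 = -1; -1 < -1 — FAILS

The relation fails at x = 0, so x = 0 is a counterexample.

Answer: No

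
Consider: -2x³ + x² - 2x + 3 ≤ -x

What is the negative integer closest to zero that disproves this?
Testing negative integers from -1 downward:
x = -1: LHS = -2·(-1)³ + (-1)² - 2·(-1) + 3 = 8, RHS = -(-1) = 1; 8 ≤ 1 — FAILS  ← closest negative counterexample to 0

Answer: x = -1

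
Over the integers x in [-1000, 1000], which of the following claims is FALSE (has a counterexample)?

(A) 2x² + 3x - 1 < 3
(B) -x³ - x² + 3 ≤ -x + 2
(A) x = 1: LHS = 2·1² + 3·1 - 1 = 4; 4 < 3 — FAILS
(B) x = 0: LHS = -0³ - 0² + 3 = 3, RHS = -0 + 2 = 2; 3 ≤ 2 — FAILS

Answer: Both A and B are false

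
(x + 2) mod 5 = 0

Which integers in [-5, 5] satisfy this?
Holds for: {-2, 3}
Fails for: {-5, -4, -3, -1, 0, 1, 2, 4, 5}

Answer: {-2, 3}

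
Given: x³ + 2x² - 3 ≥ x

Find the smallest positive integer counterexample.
Testing positive integers:
x = 1: LHS = 1³ + 2·1² - 3 = 0; 0 ≥ 1 — FAILS  ← smallest positive counterexample

Answer: x = 1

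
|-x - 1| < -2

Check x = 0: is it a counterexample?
Substitute x = 0 into the relation:
x = 0: LHS = |-0 - 1| = |-1| = 1; 1 < -2 — FAILS

Since the claim fails at x = 0, this value is a counterexample.

Answer: Yes, x = 0 is a counterexample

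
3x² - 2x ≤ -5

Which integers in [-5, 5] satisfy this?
Over all integers in [-5, 5], LHS − RHS is smallest at x = 0, where it equals 5:
x = 0: LHS = 3·0² - 2·0 = 0; 0 ≤ -5 — FAILS
At the ends of the range:
x = -5: LHS = 3·(-5)² - 2·(-5) = 85; 85 ≤ -5 — FAILS
x = 5: LHS = 3·5² - 2·5 = 65; 65 ≤ -5 — FAILS
Hence LHS − RHS is never zero or negative, i.e. LHS > RHS throughout, so the claimed relation (≤) fails for every integer in [-5, 5].

Answer: None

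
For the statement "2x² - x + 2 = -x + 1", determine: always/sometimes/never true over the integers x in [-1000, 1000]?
Over all integers in [-1000, 1000], LHS − RHS is always positive; it is smallest at x = 0, where it equals 1:
x = 0: LHS = 2·0² - 0 + 2 = 2, RHS = -0 + 1 = 1; 2 = 1 — FAILS
At the ends of the range:
x = -1000: LHS = 2·(-1000)² - (-1000) + 2 = 2001002, RHS = -(-1000) + 1 = 1001; 2001002 = 1001 — FAILS
x = 1000: LHS = 2·1000² - 1000 + 2 = 1999002, RHS = -1000 + 1 = -999; 1999002 = -999 — FAILS
Hence LHS − RHS is never 0, i.e. the two sides are never equal, so the claimed relation (=) fails for every integer in [-1000, 1000].

No integer in the range satisfies it.

Answer: Never true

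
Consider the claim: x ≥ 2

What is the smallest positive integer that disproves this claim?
Testing positive integers:
x = 1: 1 ≥ 2 — FAILS  ← smallest positive counterexample

Answer: x = 1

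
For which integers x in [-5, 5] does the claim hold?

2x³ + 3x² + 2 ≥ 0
Holds for: {-1, 0, 1, 2, 3, 4, 5}
Fails for: {-5, -4, -3, -2}

Answer: {-1, 0, 1, 2, 3, 4, 5}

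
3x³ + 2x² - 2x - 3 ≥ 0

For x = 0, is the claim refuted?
Substitute x = 0 into the relation:
x = 0: LHS = 3·0³ + 2·0² - 2·0 - 3 = -3; -3 ≥ 0 — FAILS

Since the claim fails at x = 0, this value is a counterexample.

Answer: Yes, x = 0 is a counterexample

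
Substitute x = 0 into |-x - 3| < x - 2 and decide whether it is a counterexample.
Substitute x = 0 into the relation:
x = 0: LHS = |-0 - 3| = |-3| = 3, RHS = 0 - 2 = -2; 3 < -2 — FAILS

Since the claim fails at x = 0, this value is a counterexample.

Answer: Yes, x = 0 is a counterexample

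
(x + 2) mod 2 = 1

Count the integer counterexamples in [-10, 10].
Counterexamples in [-10, 10]: {-10, -8, -6, -4, -2, 0, 2, 4, 6, 8, 10}.

Counting them gives 11 values.

Answer: 11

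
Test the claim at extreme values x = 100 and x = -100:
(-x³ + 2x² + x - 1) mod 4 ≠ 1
x = 100: LHS = (-100³ + 2·100² + 100 - 1) mod 4 = (-979901) mod 4 = 3; 3 ≠ 1 — holds
x = -100: LHS = (-(-100)³ + 2·(-100)² + (-100) - 1) mod 4 = 1019899 mod 4 = 3; 3 ≠ 1 — holds

Answer: Yes, holds for both x = 100 and x = -100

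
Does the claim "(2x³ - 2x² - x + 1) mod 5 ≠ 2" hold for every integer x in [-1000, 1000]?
The claim fails at x = 2:
x = 2: LHS = (2·2³ - 2·2² - 2 + 1) mod 5 = 7 mod 5 = 2; 2 ≠ 2 — FAILS

Because a single integer refutes it, the statement is false.

Answer: False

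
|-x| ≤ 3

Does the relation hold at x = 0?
x = 0: LHS = |-0| = |0| = 0; 0 ≤ 3 — holds

The relation is satisfied at x = 0.

Answer: Yes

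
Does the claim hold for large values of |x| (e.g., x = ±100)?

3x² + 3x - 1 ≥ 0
x = 100: LHS = 3·100² + 3·100 - 1 = 30299; 30299 ≥ 0 — holds
x = -100: LHS = 3·(-100)² + 3·(-100) - 1 = 29699; 29699 ≥ 0 — holds

Answer: Yes, holds for both x = 100 and x = -100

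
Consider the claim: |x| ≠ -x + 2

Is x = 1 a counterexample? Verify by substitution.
Substitute x = 1 into the relation:
x = 1: LHS = |1| = 1, RHS = -1 + 2 = 1; 1 ≠ 1 — FAILS

Since the claim fails at x = 1, this value is a counterexample.

Answer: Yes, x = 1 is a counterexample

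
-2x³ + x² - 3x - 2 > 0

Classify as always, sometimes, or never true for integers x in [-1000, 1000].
Holds at x = -1: LHS = -2·(-1)³ + (-1)² - 3·(-1) - 2 = 4; 4 > 0 — holds
Fails at x = 0: LHS = -2·0³ + 0² - 3·0 - 2 = -2; -2 > 0 — FAILS
It is satisfied by some integers in the range but not all.

Answer: Sometimes true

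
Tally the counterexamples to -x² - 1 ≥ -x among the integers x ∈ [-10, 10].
Counterexamples in [-10, 10]: {-10, -9, -8, -7, -6, -5, -4, -3, -2, -1, 0, 1, 2, 3, 4, 5, 6, 7, 8, 9, 10}.

Counting them gives 21 values.

Answer: 21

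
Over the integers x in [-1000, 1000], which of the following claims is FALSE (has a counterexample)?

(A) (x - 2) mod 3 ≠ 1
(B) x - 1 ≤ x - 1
(A) x = 0: LHS = (0 - 2) mod 3 = (-2) mod 3 = 1; 1 ≠ 1 — FAILS

(B) Over all integers in [-1000, 1000], LHS − RHS is largest at x = 0, where it equals 0:
x = 0: LHS = 0 - 1 = -1, RHS = 0 - 1 = -1; -1 ≤ -1 — holds
At the ends of the range:
x = -1000: LHS = (-1000) - 1 = -1001, RHS = (-1000) - 1 = -1001; -1001 ≤ -1001 — holds
x = 1000: LHS = 1000 - 1 = 999, RHS = 1000 - 1 = 999; 999 ≤ 999 — holds
Hence LHS − RHS is never positive, i.e. LHS ≤ RHS throughout, so the relation holds for every integer in [-1000, 1000].

Only (A) has a counterexample.

Answer: A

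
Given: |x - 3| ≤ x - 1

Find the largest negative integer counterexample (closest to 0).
Testing negative integers from -1 downward:
x = -1: LHS = |(-1) - 3| = |-4| = 4, RHS = (-1) - 1 = -2; 4 ≤ -2 — FAILS  ← closest negative counterexample to 0

Answer: x = -1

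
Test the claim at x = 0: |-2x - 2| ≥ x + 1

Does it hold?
x = 0: LHS = |-2·0 - 2| = |-2| = 2, RHS = 0 + 1 = 1; 2 ≥ 1 — holds

The relation is satisfied at x = 0.

Answer: Yes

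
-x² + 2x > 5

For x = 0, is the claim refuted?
Substitute x = 0 into the relation:
x = 0: LHS = -0² + 2·0 = 0; 0 > 5 — FAILS

Since the claim fails at x = 0, this value is a counterexample.

Answer: Yes, x = 0 is a counterexample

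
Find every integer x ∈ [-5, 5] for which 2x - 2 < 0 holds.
Holds for: {-5, -4, -3, -2, -1, 0}
Fails for: {1, 2, 3, 4, 5}

Answer: {-5, -4, -3, -2, -1, 0}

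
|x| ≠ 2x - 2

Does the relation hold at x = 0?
x = 0: LHS = |0| = 0, RHS = 2·0 - 2 = -2; 0 ≠ -2 — holds

The relation is satisfied at x = 0.

Answer: Yes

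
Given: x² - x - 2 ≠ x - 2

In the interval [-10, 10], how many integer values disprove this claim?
Counterexamples in [-10, 10]: {0, 2}.

Counting them gives 2 values.

Answer: 2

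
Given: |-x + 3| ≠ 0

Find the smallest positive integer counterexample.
Testing positive integers:
x = 1: LHS = |-1 + 3| = |2| = 2; 2 ≠ 0 — holds
x = 2: LHS = |-2 + 3| = |1| = 1; 1 ≠ 0 — holds
x = 3: LHS = |-3 + 3| = |0| = 0; 0 ≠ 0 — FAILS  ← smallest positive counterexample

Answer: x = 3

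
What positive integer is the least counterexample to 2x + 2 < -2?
Testing positive integers:
x = 1: LHS = 2·1 + 2 = 4; 4 < -2 — FAILS  ← smallest positive counterexample

Answer: x = 1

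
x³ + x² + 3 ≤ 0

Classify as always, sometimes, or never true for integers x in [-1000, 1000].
Holds at x = -2: LHS = (-2)³ + (-2)² + 3 = -1; -1 ≤ 0 — holds
Fails at x = 0: LHS = 0³ + 0² + 3 = 3; 3 ≤ 0 — FAILS
It is satisfied by some integers in the range but not all.

Answer: Sometimes true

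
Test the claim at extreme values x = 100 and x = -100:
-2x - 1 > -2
x = 100: LHS = -2·100 - 1 = -201; -201 > -2 — FAILS
x = -100: LHS = -2·(-100) - 1 = 199; 199 > -2 — holds

Answer: Partially: fails for x = 100, holds for x = -100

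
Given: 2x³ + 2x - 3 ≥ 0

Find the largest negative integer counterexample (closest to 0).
Testing negative integers from -1 downward:
x = -1: LHS = 2·(-1)³ + 2·(-1) - 3 = -7; -7 ≥ 0 — FAILS  ← closest negative counterexample to 0

Answer: x = -1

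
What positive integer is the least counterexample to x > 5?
Testing positive integers:
x = 1: 1 > 5 — FAILS  ← smallest positive counterexample

Answer: x = 1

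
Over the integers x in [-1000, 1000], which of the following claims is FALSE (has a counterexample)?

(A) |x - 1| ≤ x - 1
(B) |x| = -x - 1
(A) x = 0: LHS = |0 - 1| = |-1| = 1, RHS = 0 - 1 = -1; 1 ≤ -1 — FAILS
(B) x = 0: LHS = |0| = 0, RHS = -0 - 1 = -1; 0 = -1 — FAILS

Answer: Both A and B are false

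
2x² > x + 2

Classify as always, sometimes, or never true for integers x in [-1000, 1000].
Holds at x = -1: LHS = 2·(-1)² = 2, RHS = (-1) + 2 = 1; 2 > 1 — holds
Fails at x = 0: LHS = 2·0² = 0, RHS = 0 + 2 = 2; 0 > 2 — FAILS
It is satisfied by some integers in the range but not all.

Answer: Sometimes true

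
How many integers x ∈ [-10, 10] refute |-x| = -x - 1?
Counterexamples in [-10, 10]: {-10, -9, -8, -7, -6, -5, -4, -3, -2, -1, 0, 1, 2, 3, 4, 5, 6, 7, 8, 9, 10}.

Counting them gives 21 values.

Answer: 21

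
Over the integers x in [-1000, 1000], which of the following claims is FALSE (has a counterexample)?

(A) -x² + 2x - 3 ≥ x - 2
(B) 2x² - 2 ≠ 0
(A) x = 0: LHS = -0² + 2·0 - 3 = -3, RHS = 0 - 2 = -2; -3 ≥ -2 — FAILS
(B) x = 1: LHS = 2·1² - 2 = 0; 0 ≠ 0 — FAILS

Answer: Both A and B are false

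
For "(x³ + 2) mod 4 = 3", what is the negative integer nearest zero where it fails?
Testing negative integers from -1 downward:
x = -1: LHS = ((-1)³ + 2) mod 4 = 1 mod 4 = 1; 1 = 3 — FAILS  ← closest negative counterexample to 0

Answer: x = -1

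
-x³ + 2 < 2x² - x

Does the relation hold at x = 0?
x = 0: LHS = -0³ + 2 = 2, RHS = 2·0² - 0 = 0; 2 < 0 — FAILS

The relation fails at x = 0, so x = 0 is a counterexample.

Answer: No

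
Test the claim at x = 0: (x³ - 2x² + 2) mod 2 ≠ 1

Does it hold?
x = 0: LHS = (0³ - 2·0² + 2) mod 2 = 2 mod 2 = 0; 0 ≠ 1 — holds

The relation is satisfied at x = 0.

Answer: Yes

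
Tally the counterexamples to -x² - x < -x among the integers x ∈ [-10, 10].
Counterexamples in [-10, 10]: {0}.

Counting them gives 1 values.

Answer: 1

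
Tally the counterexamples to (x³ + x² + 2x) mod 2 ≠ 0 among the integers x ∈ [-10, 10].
Counterexamples in [-10, 10]: {-10, -9, -8, -7, -6, -5, -4, -3, -2, -1, 0, 1, 2, 3, 4, 5, 6, 7, 8, 9, 10}.

Counting them gives 21 values.

Answer: 21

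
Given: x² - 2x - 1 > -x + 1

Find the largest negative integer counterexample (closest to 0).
Testing negative integers from -1 downward:
x = -1: LHS = (-1)² - 2·(-1) - 1 = 2, RHS = -(-1) + 1 = 2; 2 > 2 — FAILS  ← closest negative counterexample to 0

Answer: x = -1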